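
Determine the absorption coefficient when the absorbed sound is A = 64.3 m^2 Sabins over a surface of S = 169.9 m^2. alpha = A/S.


Absorption coefficient = absorbed power / incident power
alpha = A / S = 64.3 / 169.9 = 0.37846


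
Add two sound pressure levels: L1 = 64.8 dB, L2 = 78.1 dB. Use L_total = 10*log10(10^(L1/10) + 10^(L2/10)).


10^(64.8/10) = 3.01995e+06
10^(78.1/10) = 6.45654e+07
Sum = 3.01995e+06 + 6.45654e+07 = 6.75854e+07
L_total = 10*log10(6.75854e+07) = 78.299 dB


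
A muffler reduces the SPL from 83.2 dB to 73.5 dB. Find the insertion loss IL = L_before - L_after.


Insertion loss = SPL without muffler - SPL with muffler
IL = 83.2 - 73.5 = 9.7 dB


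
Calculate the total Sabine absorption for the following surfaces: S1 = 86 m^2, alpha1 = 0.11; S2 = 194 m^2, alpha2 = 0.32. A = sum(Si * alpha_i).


86 * 0.11 = 9.46
194 * 0.32 = 62.08
A_total = 9.46 + 62.08 = 71.54 m^2


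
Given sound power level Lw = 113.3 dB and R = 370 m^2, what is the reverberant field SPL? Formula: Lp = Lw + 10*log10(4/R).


4/R = 4/370 = 0.0108108
Lp = 113.3 + 10*log10(0.0108108) = 93.639 dB


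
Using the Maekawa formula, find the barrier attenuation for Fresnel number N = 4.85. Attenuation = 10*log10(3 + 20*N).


3 + 20*N = 3 + 20*4.85 = 100
Att = 10*log10(100) = 20 dB


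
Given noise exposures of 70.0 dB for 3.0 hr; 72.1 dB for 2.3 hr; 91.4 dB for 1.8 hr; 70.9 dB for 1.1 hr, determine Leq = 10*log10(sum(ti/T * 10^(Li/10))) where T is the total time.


T_total = 3.0 + 2.3 + 1.8 + 1.1 = 8.2 hr
(3.0/8.2) * 10^(70.0/10) = 3.65854e+06
(2.3/8.2) * 10^(72.1/10) = 4.54898e+06
(1.8/8.2) * 10^(91.4/10) = 3.03011e+08
(1.1/8.2) * 10^(70.9/10) = 1.65036e+06
Sum = 3.65854e+06 + 4.54898e+06 + 3.03011e+08 + 1.65036e+06 = 3.12869e+08
Leq = 10*log10(3.12869e+08) = 84.954 dB


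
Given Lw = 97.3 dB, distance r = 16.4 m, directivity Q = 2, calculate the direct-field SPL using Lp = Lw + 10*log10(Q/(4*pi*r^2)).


4*pi*r^2 = 4*pi*16.4^2 = 3379.85 m^2
Q / (4*pi*r^2) = 2 / 3379.85 = 0.000591742
Lp = 97.3 + 10*log10(0.000591742) = 65.021 dB


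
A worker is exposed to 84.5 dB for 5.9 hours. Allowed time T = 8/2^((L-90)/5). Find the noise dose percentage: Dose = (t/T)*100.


T_allowed = 8 / 2^((84.5 - 90)/5) = 17.1484 hr
Dose = 5.9 / 17.1484 * 100 = 34.406 %


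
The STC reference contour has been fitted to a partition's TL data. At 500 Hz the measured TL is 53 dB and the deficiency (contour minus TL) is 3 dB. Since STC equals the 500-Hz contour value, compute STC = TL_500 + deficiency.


By ASTM E413, STC = value of the fitted reference contour at 500 Hz.
Contour value at 500 Hz = TL_500 + deficiency = 53 + 3 = 56
STC = 56


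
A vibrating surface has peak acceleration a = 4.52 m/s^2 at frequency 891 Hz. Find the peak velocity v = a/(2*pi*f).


omega = 2*pi*f = 2*pi*891 = 5598.32 rad/s
v = a / omega = 4.52 / 5598.32 = 0.00080739 m/s


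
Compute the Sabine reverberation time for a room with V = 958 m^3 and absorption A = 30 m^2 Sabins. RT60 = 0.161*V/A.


RT60 = 0.161 * 958 / 30 = 5.1413 s


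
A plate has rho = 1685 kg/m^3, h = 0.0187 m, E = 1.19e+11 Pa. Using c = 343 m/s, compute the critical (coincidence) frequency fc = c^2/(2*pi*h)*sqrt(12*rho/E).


12*rho/E = 12*1685/1.19e+11 = 1.69916e-07
sqrt(12*rho/E) = sqrt(1.69916e-07) = 0.000412209
c^2/(2*pi*h) = 343^2/(2*pi*0.0187) = 1.00131e+06
fc = 1.00131e+06 * 0.000412209 = 412.75 Hz


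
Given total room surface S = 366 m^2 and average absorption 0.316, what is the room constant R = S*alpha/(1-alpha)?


R = 366 * 0.316 / (1 - 0.316) = 169.09 m^2


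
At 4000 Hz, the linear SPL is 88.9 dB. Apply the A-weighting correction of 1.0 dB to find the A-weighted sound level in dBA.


A-weighting table: 4000 Hz -> 1.0 dB correction
SPL_A = SPL + correction = 88.9 + (1.0) = 89.9 dBA


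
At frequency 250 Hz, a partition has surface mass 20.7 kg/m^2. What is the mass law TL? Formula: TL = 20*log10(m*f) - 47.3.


m * f = 20.7 * 250 = 5175
20*log10(5175) = 74.2782 dB
TL = 74.2782 - 47.3 = 26.978 dB


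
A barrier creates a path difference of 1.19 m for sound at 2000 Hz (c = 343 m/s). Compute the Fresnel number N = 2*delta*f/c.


N = 2*delta*f/c = 2*delta/lambda, where lambda = c/f
lambda = 343 / 2000 = 0.1715 m
N = 2 * 1.19 / 0.1715 = 13.878


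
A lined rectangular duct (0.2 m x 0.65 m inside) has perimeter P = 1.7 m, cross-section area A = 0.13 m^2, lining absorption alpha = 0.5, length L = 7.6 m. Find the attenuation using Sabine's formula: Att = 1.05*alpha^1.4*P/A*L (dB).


alpha^1.4 = 0.5^1.4 = 0.378929
Attenuation rate = 1.05 * alpha^1.4 * P / A
= 1.05 * 0.378929 * 1.7 / 0.13 = 5.20299 dB/m
Total Att = 5.20299 * 7.6 = 39.543 dB


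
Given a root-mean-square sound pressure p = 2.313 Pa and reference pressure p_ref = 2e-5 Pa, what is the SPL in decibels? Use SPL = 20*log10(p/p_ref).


p / p_ref = 2.313 / 2e-5 = 115650
SPL = 20 * log10(115650) = 101.26 dB


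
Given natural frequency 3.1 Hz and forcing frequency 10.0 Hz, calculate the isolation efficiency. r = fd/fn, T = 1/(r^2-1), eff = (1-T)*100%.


r = 10.0 / 3.1 = 3.22581
r^2 - 1 = 3.22581^2 - 1 = 9.40585
T = 1/9.40585 = 0.106317
Efficiency = (1 - 0.106317)*100 = 89.368 %


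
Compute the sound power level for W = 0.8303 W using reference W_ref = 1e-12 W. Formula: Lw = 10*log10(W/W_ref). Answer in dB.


W / W_ref = 0.8303 / 1e-12 = 8.303e+11
Lw = 10 * log10(8.303e+11) = 119.19 dB


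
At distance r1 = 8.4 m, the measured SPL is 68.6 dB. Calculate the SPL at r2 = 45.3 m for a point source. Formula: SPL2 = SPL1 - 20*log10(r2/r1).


r2/r1 = 45.3/8.4 = 5.39286
Correction = 20*log10(5.39286) = 14.6364 dB
SPL2 = 68.6 - 14.6364 = 53.964 dB


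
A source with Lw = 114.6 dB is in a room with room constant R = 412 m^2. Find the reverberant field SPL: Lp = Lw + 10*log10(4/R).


4/R = 4/412 = 0.00970874
Lp = 114.6 + 10*log10(0.00970874) = 94.472 dB


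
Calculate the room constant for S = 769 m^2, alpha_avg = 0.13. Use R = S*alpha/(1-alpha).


R = 769 * 0.13 / (1 - 0.13) = 114.91 m^2


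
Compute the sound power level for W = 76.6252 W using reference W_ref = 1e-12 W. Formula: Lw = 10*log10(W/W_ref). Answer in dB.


W / W_ref = 76.6252 / 1e-12 = 7.66252e+13
Lw = 10 * log10(7.66252e+13) = 138.84 dB


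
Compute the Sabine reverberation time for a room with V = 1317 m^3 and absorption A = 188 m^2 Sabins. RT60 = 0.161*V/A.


RT60 = 0.161 * 1317 / 188 = 1.1279 s


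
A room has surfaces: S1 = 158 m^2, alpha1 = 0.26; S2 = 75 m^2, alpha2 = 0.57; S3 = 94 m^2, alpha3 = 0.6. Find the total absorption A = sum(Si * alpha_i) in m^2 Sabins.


158 * 0.26 = 41.08
75 * 0.57 = 42.75
94 * 0.6 = 56.4
A_total = 41.08 + 42.75 + 56.4 = 140.23 m^2


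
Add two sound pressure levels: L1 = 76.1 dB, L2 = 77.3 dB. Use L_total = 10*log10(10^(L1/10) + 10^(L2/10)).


10^(76.1/10) = 4.0738e+07
10^(77.3/10) = 5.37032e+07
Sum = 4.0738e+07 + 5.37032e+07 = 9.44412e+07
L_total = 10*log10(9.44412e+07) = 79.752 dB


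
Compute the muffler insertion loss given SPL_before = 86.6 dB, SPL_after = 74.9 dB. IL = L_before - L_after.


Insertion loss = SPL without muffler - SPL with muffler
IL = 86.6 - 74.9 = 11.7 dB


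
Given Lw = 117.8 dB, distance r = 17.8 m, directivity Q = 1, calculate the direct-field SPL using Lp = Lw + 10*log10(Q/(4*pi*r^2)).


4*pi*r^2 = 4*pi*17.8^2 = 3981.53 m^2
Q / (4*pi*r^2) = 1 / 3981.53 = 0.00025116
Lp = 117.8 + 10*log10(0.00025116) = 81.8 dB


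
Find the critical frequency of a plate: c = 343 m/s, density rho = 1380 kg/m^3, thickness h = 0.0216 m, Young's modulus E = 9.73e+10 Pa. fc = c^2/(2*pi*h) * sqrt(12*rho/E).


12*rho/E = 12*1380/9.73e+10 = 1.70195e-07
sqrt(12*rho/E) = sqrt(1.70195e-07) = 0.000412547
c^2/(2*pi*h) = 343^2/(2*pi*0.0216) = 866871
fc = 866871 * 0.000412547 = 357.63 Hz


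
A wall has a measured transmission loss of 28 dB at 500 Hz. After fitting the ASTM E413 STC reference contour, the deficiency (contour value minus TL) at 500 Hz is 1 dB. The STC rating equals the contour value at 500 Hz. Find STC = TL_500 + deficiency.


By ASTM E413, STC = value of the fitted reference contour at 500 Hz.
Contour value at 500 Hz = TL_500 + deficiency = 28 + 1 = 29
STC = 29


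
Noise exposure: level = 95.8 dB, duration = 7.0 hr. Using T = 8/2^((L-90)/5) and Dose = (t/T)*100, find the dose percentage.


T_allowed = 8 / 2^((95.8 - 90)/5) = 3.5801 hr
Dose = 7.0 / 3.5801 * 100 = 195.53 %


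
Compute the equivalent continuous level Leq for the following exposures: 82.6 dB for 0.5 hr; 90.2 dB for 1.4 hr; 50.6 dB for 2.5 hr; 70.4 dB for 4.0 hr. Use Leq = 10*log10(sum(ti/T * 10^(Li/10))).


T_total = 0.5 + 1.4 + 2.5 + 4.0 = 8.4 hr
(0.5/8.4) * 10^(82.6/10) = 1.08316e+07
(1.4/8.4) * 10^(90.2/10) = 1.74521e+08
(2.5/8.4) * 10^(50.6/10) = 34171.2
(4.0/8.4) * 10^(70.4/10) = 5.22132e+06
Sum = 1.08316e+07 + 1.74521e+08 + 34171.2 + 5.22132e+06 = 1.90608e+08
Leq = 10*log10(1.90608e+08) = 82.801 dB


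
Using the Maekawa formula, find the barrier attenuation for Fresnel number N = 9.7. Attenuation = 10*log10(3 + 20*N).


3 + 20*N = 3 + 20*9.7 = 197
Att = 10*log10(197) = 22.945 dB


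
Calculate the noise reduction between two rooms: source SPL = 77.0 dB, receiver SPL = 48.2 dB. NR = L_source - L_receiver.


NR = L_source - L_receiver (difference between source and receiving room levels)
NR = 77.0 - 48.2 = 28.8 dB


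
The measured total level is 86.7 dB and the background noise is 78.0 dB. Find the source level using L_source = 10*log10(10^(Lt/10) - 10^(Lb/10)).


10^(86.7/10) = 4.67735e+08
10^(78.0/10) = 6.30957e+07
Difference = 4.67735e+08 - 6.30957e+07 = 4.04639e+08
L_source = 10*log10(4.04639e+08) = 86.071 dB


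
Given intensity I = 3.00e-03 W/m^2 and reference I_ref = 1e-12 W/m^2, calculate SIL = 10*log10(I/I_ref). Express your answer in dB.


I / I_ref = 3.00e-03 / 1e-12 = 3e+09
SIL = 10 * log10(3e+09) = 94.771 dB


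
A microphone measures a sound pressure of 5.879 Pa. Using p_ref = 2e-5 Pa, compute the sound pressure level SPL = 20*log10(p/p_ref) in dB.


p / p_ref = 5.879 / 2e-5 = 293950
SPL = 20 * log10(293950) = 109.37 dB


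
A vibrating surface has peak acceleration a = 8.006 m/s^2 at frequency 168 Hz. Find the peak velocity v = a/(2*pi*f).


omega = 2*pi*f = 2*pi*168 = 1055.58 rad/s
v = a / omega = 8.006 / 1055.58 = 0.0075845 m/s


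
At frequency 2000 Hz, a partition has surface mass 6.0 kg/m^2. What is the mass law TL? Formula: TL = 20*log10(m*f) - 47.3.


m * f = 6.0 * 2000 = 12000
20*log10(12000) = 81.5836 dB
TL = 81.5836 - 47.3 = 34.284 dB


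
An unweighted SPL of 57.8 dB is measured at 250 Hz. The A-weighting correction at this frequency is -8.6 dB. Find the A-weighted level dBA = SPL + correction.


A-weighting table: 250 Hz -> -8.6 dB correction
SPL_A = SPL + correction = 57.8 + (-8.6) = 49.2 dBA


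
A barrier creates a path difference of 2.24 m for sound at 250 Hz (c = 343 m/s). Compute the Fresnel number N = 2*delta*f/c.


N = 2*delta*f/c = 2*delta/lambda, where lambda = c/f
lambda = 343 / 250 = 1.372 m
N = 2 * 2.24 / 1.372 = 3.2653


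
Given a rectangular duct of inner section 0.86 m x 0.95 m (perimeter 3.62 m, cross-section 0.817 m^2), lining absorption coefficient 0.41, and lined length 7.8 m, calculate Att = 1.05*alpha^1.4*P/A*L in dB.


alpha^1.4 = 0.41^1.4 = 0.28701
Attenuation rate = 1.05 * alpha^1.4 * P / A
= 1.05 * 0.28701 * 3.62 / 0.817 = 1.33528 dB/m
Total Att = 1.33528 * 7.8 = 10.415 dB


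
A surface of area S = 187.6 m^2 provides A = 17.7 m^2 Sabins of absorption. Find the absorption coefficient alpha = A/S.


Absorption coefficient = absorbed power / incident power
alpha = A / S = 17.7 / 187.6 = 0.09435


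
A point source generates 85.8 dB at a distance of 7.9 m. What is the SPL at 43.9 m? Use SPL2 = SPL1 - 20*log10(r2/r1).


r2/r1 = 43.9/7.9 = 5.55696
Correction = 20*log10(5.55696) = 14.8967 dB
SPL2 = 85.8 - 14.8967 = 70.903 dB


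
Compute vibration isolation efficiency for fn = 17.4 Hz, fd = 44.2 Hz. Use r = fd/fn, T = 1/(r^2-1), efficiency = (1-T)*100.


r = 44.2 / 17.4 = 2.54023
r^2 - 1 = 2.54023^2 - 1 = 5.45277
T = 1/5.45277 = 0.183393
Efficiency = (1 - 0.183393)*100 = 81.661 %


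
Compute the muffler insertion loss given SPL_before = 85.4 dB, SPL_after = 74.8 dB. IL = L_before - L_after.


Insertion loss = SPL without muffler - SPL with muffler
IL = 85.4 - 74.8 = 10.6 dB


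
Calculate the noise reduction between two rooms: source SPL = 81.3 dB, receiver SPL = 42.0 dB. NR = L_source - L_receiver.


NR = L_source - L_receiver (difference between source and receiving room levels)
NR = 81.3 - 42.0 = 39.3 dB


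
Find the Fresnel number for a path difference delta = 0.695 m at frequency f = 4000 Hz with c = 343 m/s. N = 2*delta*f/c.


N = 2*delta*f/c = 2*delta/lambda, where lambda = c/f
lambda = 343 / 4000 = 0.08575 m
N = 2 * 0.695 / 0.08575 = 16.21


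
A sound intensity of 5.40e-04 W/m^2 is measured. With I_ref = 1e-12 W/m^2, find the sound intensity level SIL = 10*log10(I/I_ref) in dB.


I / I_ref = 5.40e-04 / 1e-12 = 5.4e+08
SIL = 10 * log10(5.4e+08) = 87.324 dB


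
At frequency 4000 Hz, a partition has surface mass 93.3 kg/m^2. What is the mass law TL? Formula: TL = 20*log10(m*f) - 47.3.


m * f = 93.3 * 4000 = 373200
20*log10(373200) = 111.439 dB
TL = 111.439 - 47.3 = 64.139 dB


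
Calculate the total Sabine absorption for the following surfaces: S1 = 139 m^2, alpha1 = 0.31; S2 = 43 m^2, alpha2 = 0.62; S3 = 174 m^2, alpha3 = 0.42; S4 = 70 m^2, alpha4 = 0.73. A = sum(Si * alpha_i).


139 * 0.31 = 43.09
43 * 0.62 = 26.66
174 * 0.42 = 73.08
70 * 0.73 = 51.1
A_total = 43.09 + 26.66 + 73.08 + 51.1 = 193.93 m^2


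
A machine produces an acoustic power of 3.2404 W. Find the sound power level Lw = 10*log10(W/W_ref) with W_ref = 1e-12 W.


W / W_ref = 3.2404 / 1e-12 = 3.2404e+12
Lw = 10 * log10(3.2404e+12) = 125.11 dB


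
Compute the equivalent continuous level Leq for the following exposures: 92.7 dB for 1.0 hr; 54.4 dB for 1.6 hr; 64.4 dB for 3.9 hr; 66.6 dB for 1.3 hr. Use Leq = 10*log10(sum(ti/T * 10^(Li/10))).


T_total = 1.0 + 1.6 + 3.9 + 1.3 = 7.8 hr
(1.0/7.8) * 10^(92.7/10) = 2.38729e+08
(1.6/7.8) * 10^(54.4/10) = 56497
(3.9/7.8) * 10^(64.4/10) = 1.37711e+06
(1.3/7.8) * 10^(66.6/10) = 761814
Sum = 2.38729e+08 + 56497 + 1.37711e+06 + 761814 = 2.40924e+08
Leq = 10*log10(2.40924e+08) = 83.819 dB


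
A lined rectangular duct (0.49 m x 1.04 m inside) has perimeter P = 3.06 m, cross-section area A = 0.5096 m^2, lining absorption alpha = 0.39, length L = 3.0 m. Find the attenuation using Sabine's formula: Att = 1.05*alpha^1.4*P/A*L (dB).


alpha^1.4 = 0.39^1.4 = 0.267603
Attenuation rate = 1.05 * alpha^1.4 * P / A
= 1.05 * 0.267603 * 3.06 / 0.5096 = 1.68722 dB/m
Total Att = 1.68722 * 3.0 = 5.0617 dB


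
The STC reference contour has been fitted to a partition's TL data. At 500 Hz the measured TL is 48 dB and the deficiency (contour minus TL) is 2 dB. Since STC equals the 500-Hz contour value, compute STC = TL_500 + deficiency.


By ASTM E413, STC = value of the fitted reference contour at 500 Hz.
Contour value at 500 Hz = TL_500 + deficiency = 48 + 2 = 50
STC = 50


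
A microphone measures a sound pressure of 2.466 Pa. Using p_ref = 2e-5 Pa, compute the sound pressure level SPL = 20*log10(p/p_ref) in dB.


p / p_ref = 2.466 / 2e-5 = 123300
SPL = 20 * log10(123300) = 101.82 dB


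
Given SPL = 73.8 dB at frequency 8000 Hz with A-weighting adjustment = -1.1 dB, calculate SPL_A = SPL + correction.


A-weighting table: 8000 Hz -> -1.1 dB correction
SPL_A = SPL + correction = 73.8 + (-1.1) = 72.7 dBA


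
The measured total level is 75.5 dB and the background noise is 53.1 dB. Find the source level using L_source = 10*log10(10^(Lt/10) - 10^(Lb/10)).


10^(75.5/10) = 3.54813e+07
10^(53.1/10) = 204174
Difference = 3.54813e+07 - 204174 = 3.52771e+07
L_source = 10*log10(3.52771e+07) = 75.475 dB


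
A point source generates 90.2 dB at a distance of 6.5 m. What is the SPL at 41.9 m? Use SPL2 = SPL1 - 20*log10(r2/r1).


r2/r1 = 41.9/6.5 = 6.44615
Correction = 20*log10(6.44615) = 16.186 dB
SPL2 = 90.2 - 16.186 = 74.014 dB


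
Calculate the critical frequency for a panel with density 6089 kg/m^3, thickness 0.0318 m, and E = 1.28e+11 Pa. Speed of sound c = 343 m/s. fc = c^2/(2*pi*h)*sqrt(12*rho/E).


12*rho/E = 12*6089/1.28e+11 = 5.70844e-07
sqrt(12*rho/E) = sqrt(5.70844e-07) = 0.000755542
c^2/(2*pi*h) = 343^2/(2*pi*0.0318) = 588818
fc = 588818 * 0.000755542 = 444.88 Hz


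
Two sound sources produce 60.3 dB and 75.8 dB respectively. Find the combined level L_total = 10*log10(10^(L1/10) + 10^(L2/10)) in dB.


10^(60.3/10) = 1.07152e+06
10^(75.8/10) = 3.80189e+07
Sum = 1.07152e+06 + 3.80189e+07 = 3.90904e+07
L_total = 10*log10(3.90904e+07) = 75.921 dB


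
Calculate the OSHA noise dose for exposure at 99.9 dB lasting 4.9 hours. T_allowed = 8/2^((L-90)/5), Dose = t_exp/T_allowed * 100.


T_allowed = 8 / 2^((99.9 - 90)/5) = 2.02792 hr
Dose = 4.9 / 2.02792 * 100 = 241.63 %


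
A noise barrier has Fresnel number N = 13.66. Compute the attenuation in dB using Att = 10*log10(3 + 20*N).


3 + 20*N = 3 + 20*13.66 = 276.2
Att = 10*log10(276.2) = 24.412 dB


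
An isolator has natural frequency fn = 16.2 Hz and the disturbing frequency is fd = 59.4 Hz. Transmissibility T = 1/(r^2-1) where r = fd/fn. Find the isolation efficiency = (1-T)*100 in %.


r = 59.4 / 16.2 = 3.66667
r^2 - 1 = 3.66667^2 - 1 = 12.4445
T = 1/12.4445 = 0.0803568
Efficiency = (1 - 0.0803568)*100 = 91.964 %


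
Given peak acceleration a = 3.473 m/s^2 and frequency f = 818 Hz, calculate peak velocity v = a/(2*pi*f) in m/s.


omega = 2*pi*f = 2*pi*818 = 5139.65 rad/s
v = a / omega = 3.473 / 5139.65 = 0.00067573 m/s


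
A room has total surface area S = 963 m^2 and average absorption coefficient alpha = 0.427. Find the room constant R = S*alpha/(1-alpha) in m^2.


R = 963 * 0.427 / (1 - 0.427) = 717.63 m^2


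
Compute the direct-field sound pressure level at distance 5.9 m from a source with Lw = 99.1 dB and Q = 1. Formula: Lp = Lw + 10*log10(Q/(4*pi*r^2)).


4*pi*r^2 = 4*pi*5.9^2 = 437.435 m^2
Q / (4*pi*r^2) = 1 / 437.435 = 0.00228605
Lp = 99.1 + 10*log10(0.00228605) = 72.691 dB


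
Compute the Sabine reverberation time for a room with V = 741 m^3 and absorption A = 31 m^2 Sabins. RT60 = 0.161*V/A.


RT60 = 0.161 * 741 / 31 = 3.8484 s


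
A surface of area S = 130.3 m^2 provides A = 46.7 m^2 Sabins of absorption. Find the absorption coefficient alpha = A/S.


Absorption coefficient = absorbed power / incident power
alpha = A / S = 46.7 / 130.3 = 0.3584


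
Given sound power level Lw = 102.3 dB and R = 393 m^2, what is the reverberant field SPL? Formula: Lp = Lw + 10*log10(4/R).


4/R = 4/393 = 0.0101781
Lp = 102.3 + 10*log10(0.0101781) = 82.377 dB


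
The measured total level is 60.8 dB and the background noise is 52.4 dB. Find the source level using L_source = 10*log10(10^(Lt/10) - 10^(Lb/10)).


10^(60.8/10) = 1.20226e+06
10^(52.4/10) = 173780
Difference = 1.20226e+06 - 173780 = 1.02848e+06
L_source = 10*log10(1.02848e+06) = 60.122 dB


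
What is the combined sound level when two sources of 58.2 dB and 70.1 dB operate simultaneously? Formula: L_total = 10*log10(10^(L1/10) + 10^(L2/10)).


10^(58.2/10) = 660693
10^(70.1/10) = 1.02329e+07
Sum = 660693 + 1.02329e+07 = 1.08936e+07
L_total = 10*log10(1.08936e+07) = 70.372 dB


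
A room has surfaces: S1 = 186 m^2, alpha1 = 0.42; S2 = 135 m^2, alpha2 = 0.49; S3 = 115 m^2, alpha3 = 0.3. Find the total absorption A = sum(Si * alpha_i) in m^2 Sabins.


186 * 0.42 = 78.12
135 * 0.49 = 66.15
115 * 0.3 = 34.5
A_total = 78.12 + 66.15 + 34.5 = 178.77 m^2


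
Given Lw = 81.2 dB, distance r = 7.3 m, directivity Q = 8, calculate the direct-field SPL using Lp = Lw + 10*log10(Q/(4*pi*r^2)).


4*pi*r^2 = 4*pi*7.3^2 = 669.662 m^2
Q / (4*pi*r^2) = 8 / 669.662 = 0.0119463
Lp = 81.2 + 10*log10(0.0119463) = 61.972 dB


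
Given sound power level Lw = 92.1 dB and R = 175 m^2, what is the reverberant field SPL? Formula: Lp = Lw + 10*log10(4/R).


4/R = 4/175 = 0.0228571
Lp = 92.1 + 10*log10(0.0228571) = 75.69 dB


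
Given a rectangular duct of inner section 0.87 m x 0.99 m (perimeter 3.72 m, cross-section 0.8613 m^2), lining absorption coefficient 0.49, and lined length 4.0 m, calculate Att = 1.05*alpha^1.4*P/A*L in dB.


alpha^1.4 = 0.49^1.4 = 0.368362
Attenuation rate = 1.05 * alpha^1.4 * P / A
= 1.05 * 0.368362 * 3.72 / 0.8613 = 1.67052 dB/m
Total Att = 1.67052 * 4.0 = 6.6821 dB


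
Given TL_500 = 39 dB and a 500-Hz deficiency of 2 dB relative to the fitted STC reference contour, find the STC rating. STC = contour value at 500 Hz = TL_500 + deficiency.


By ASTM E413, STC = value of the fitted reference contour at 500 Hz.
Contour value at 500 Hz = TL_500 + deficiency = 39 + 2 = 41
STC = 41


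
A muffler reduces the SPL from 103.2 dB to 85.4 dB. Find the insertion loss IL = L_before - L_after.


Insertion loss = SPL without muffler - SPL with muffler
IL = 103.2 - 85.4 = 17.8 dB


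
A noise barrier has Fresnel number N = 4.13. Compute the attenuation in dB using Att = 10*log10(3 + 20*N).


3 + 20*N = 3 + 20*4.13 = 85.6
Att = 10*log10(85.6) = 19.325 dB


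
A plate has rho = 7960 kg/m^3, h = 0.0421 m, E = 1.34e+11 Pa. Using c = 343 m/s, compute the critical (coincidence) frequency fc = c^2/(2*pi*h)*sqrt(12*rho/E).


12*rho/E = 12*7960/1.34e+11 = 7.12836e-07
sqrt(12*rho/E) = sqrt(7.12836e-07) = 0.000844296
c^2/(2*pi*h) = 343^2/(2*pi*0.0421) = 444761
fc = 444761 * 0.000844296 = 375.51 Hz


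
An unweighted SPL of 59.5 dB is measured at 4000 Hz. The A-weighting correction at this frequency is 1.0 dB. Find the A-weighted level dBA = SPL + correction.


A-weighting table: 4000 Hz -> 1.0 dB correction
SPL_A = SPL + correction = 59.5 + (1.0) = 60.5 dBA


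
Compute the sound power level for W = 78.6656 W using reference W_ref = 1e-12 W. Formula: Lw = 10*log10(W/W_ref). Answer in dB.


W / W_ref = 78.6656 / 1e-12 = 7.86656e+13
Lw = 10 * log10(7.86656e+13) = 138.96 dB


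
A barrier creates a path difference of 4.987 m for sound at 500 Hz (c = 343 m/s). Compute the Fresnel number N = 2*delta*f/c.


N = 2*delta*f/c = 2*delta/lambda, where lambda = c/f
lambda = 343 / 500 = 0.686 m
N = 2 * 4.987 / 0.686 = 14.539


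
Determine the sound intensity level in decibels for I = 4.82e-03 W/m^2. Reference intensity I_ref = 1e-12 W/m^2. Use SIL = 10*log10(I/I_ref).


I / I_ref = 4.82e-03 / 1e-12 = 4.82e+09
SIL = 10 * log10(4.82e+09) = 96.83 dB


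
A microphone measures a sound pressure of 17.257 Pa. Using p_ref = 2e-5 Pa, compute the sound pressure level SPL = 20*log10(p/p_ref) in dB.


p / p_ref = 17.257 / 2e-5 = 862850
SPL = 20 * log10(862850) = 118.72 dB


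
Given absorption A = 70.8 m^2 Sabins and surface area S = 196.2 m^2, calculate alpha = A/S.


Absorption coefficient = absorbed power / incident power
alpha = A / S = 70.8 / 196.2 = 0.36086


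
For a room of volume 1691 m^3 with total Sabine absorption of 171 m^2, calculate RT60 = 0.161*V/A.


RT60 = 0.161 * 1691 / 171 = 1.5921 s


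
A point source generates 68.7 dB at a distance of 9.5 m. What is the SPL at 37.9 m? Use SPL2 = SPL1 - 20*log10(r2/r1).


r2/r1 = 37.9/9.5 = 3.98947
Correction = 20*log10(3.98947) = 12.0183 dB
SPL2 = 68.7 - 12.0183 = 56.682 dB


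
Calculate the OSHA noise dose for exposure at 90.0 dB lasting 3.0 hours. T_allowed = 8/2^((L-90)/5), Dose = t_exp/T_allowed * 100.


T_allowed = 8 / 2^((90.0 - 90)/5) = 8 hr
Dose = 3.0 / 8 * 100 = 37.5 %


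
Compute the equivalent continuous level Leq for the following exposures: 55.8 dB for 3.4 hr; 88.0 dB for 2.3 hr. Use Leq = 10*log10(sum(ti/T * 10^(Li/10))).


T_total = 3.4 + 2.3 = 5.7 hr
(3.4/5.7) * 10^(55.8/10) = 226780
(2.3/5.7) * 10^(88.0/10) = 2.54597e+08
Sum = 226780 + 2.54597e+08 = 2.54824e+08
Leq = 10*log10(2.54824e+08) = 84.062 dB


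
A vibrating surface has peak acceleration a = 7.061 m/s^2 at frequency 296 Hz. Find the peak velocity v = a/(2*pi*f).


omega = 2*pi*f = 2*pi*296 = 1859.82 rad/s
v = a / omega = 7.061 / 1859.82 = 0.0037966 m/s


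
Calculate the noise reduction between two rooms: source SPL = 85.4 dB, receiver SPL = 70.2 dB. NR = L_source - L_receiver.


NR = L_source - L_receiver (difference between source and receiving room levels)
NR = 85.4 - 70.2 = 15.2 dB


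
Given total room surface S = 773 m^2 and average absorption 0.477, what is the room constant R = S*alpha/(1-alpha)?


R = 773 * 0.477 / (1 - 0.477) = 705.01 m^2


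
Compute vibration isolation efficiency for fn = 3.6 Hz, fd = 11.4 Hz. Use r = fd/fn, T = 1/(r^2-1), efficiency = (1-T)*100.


r = 11.4 / 3.6 = 3.16667
r^2 - 1 = 3.16667^2 - 1 = 9.0278
T = 1/9.0278 = 0.110769
Efficiency = (1 - 0.110769)*100 = 88.923 %


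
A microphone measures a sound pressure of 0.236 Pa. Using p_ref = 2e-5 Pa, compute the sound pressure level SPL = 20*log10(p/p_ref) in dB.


p / p_ref = 0.236 / 2e-5 = 11800
SPL = 20 * log10(11800) = 81.438 dB


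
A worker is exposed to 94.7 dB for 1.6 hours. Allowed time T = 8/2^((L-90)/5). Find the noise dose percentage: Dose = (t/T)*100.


T_allowed = 8 / 2^((94.7 - 90)/5) = 4.16986 hr
Dose = 1.6 / 4.16986 * 100 = 38.371 %


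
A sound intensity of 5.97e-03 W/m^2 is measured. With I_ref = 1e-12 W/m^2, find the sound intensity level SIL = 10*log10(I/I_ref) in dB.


I / I_ref = 5.97e-03 / 1e-12 = 5.97e+09
SIL = 10 * log10(5.97e+09) = 97.76 dB


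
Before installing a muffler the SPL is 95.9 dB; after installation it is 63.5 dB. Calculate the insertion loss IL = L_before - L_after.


Insertion loss = SPL without muffler - SPL with muffler
IL = 95.9 - 63.5 = 32.4 dB


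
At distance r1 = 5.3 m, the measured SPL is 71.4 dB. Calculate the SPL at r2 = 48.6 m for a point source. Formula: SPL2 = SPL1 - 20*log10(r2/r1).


r2/r1 = 48.6/5.3 = 9.16981
Correction = 20*log10(9.16981) = 19.2472 dB
SPL2 = 71.4 - 19.2472 = 52.153 dB


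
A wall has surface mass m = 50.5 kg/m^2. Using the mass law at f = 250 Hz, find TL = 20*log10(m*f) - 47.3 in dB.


m * f = 50.5 * 250 = 12625
20*log10(12625) = 82.0246 dB
TL = 82.0246 - 47.3 = 34.725 dB


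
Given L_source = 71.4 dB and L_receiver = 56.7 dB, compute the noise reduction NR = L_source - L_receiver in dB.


NR = L_source - L_receiver (difference between source and receiving room levels)
NR = 71.4 - 56.7 = 14.7 dB


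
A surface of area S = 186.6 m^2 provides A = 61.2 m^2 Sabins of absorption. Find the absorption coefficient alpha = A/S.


Absorption coefficient = absorbed power / incident power
alpha = A / S = 61.2 / 186.6 = 0.32797


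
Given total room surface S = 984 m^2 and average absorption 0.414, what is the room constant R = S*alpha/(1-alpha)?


R = 984 * 0.414 / (1 - 0.414) = 695.18 m^2


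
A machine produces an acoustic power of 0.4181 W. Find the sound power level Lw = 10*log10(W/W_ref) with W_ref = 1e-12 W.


W / W_ref = 0.4181 / 1e-12 = 4.181e+11
Lw = 10 * log10(4.181e+11) = 116.21 dB


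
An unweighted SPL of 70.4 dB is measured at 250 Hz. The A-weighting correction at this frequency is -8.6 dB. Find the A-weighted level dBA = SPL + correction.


A-weighting table: 250 Hz -> -8.6 dB correction
SPL_A = SPL + correction = 70.4 + (-8.6) = 61.8 dBA


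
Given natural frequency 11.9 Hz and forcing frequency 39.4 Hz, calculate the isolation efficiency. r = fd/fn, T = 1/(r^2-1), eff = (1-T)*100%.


r = 39.4 / 11.9 = 3.31092
r^2 - 1 = 3.31092^2 - 1 = 9.96219
T = 1/9.96219 = 0.10038
Efficiency = (1 - 0.10038)*100 = 89.962 %


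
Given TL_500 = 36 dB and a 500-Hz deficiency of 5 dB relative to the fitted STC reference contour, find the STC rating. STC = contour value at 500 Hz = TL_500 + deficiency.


By ASTM E413, STC = value of the fitted reference contour at 500 Hz.
Contour value at 500 Hz = TL_500 + deficiency = 36 + 5 = 41
STC = 41


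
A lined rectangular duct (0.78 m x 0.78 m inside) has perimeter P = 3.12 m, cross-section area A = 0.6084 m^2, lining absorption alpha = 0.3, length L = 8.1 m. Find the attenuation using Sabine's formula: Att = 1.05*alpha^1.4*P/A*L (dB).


alpha^1.4 = 0.3^1.4 = 0.18534
Attenuation rate = 1.05 * alpha^1.4 * P / A
= 1.05 * 0.18534 * 3.12 / 0.6084 = 0.997985 dB/m
Total Att = 0.997985 * 8.1 = 8.0837 dB


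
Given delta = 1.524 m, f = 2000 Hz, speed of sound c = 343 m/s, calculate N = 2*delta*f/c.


N = 2*delta*f/c = 2*delta/lambda, where lambda = c/f
lambda = 343 / 2000 = 0.1715 m
N = 2 * 1.524 / 0.1715 = 17.773


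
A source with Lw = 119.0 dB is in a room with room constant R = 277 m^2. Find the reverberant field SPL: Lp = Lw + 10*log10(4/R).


4/R = 4/277 = 0.0144404
Lp = 119.0 + 10*log10(0.0144404) = 100.6 dB


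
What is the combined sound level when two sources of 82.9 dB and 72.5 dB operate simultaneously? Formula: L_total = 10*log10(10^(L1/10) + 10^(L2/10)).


10^(82.9/10) = 1.94984e+08
10^(72.5/10) = 1.77828e+07
Sum = 1.94984e+08 + 1.77828e+07 = 2.12767e+08
L_total = 10*log10(2.12767e+08) = 83.279 dB


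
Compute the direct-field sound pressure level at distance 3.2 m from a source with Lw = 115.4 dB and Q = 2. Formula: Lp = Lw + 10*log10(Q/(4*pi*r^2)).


4*pi*r^2 = 4*pi*3.2^2 = 128.68 m^2
Q / (4*pi*r^2) = 2 / 128.68 = 0.0155424
Lp = 115.4 + 10*log10(0.0155424) = 97.315 dB


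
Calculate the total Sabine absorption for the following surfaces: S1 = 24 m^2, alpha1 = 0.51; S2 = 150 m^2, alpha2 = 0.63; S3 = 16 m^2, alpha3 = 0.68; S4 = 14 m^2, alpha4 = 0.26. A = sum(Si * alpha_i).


24 * 0.51 = 12.24
150 * 0.63 = 94.5
16 * 0.68 = 10.88
14 * 0.26 = 3.64
A_total = 12.24 + 94.5 + 10.88 + 3.64 = 121.26 m^2


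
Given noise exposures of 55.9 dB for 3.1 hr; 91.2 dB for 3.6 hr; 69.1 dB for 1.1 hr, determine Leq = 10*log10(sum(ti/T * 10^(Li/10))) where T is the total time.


T_total = 3.1 + 3.6 + 1.1 = 7.8 hr
(3.1/7.8) * 10^(55.9/10) = 154621
(3.6/7.8) * 10^(91.2/10) = 6.08426e+08
(1.1/7.8) * 10^(69.1/10) = 1.1463e+06
Sum = 154621 + 6.08426e+08 + 1.1463e+06 = 6.09727e+08
Leq = 10*log10(6.09727e+08) = 87.851 dB


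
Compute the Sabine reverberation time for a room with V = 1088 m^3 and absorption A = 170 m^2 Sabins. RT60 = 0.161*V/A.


RT60 = 0.161 * 1088 / 170 = 1.0304 s


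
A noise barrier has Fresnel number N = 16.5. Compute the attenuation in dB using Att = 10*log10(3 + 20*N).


3 + 20*N = 3 + 20*16.5 = 333
Att = 10*log10(333) = 25.224 dB


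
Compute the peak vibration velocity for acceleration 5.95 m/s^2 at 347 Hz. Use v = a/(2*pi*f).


omega = 2*pi*f = 2*pi*347 = 2180.27 rad/s
v = a / omega = 5.95 / 2180.27 = 0.002729 m/s


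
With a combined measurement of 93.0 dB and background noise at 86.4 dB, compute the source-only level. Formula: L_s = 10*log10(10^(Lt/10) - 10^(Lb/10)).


10^(93.0/10) = 1.99526e+09
10^(86.4/10) = 4.36516e+08
Difference = 1.99526e+09 - 4.36516e+08 = 1.55874e+09
L_source = 10*log10(1.55874e+09) = 91.928 dB


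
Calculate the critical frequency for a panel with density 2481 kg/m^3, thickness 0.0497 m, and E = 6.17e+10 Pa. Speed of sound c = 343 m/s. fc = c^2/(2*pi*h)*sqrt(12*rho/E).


12*rho/E = 12*2481/6.17e+10 = 4.82528e-07
sqrt(12*rho/E) = sqrt(4.82528e-07) = 0.000694642
c^2/(2*pi*h) = 343^2/(2*pi*0.0497) = 376749
fc = 376749 * 0.000694642 = 261.71 Hz


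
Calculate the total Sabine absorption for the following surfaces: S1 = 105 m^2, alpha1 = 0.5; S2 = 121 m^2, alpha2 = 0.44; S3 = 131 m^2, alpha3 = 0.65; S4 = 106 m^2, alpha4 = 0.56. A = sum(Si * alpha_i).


105 * 0.5 = 52.5
121 * 0.44 = 53.24
131 * 0.65 = 85.15
106 * 0.56 = 59.36
A_total = 52.5 + 53.24 + 85.15 + 59.36 = 250.25 m^2


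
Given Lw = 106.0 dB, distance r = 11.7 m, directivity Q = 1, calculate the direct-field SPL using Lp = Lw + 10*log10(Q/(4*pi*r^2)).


4*pi*r^2 = 4*pi*11.7^2 = 1720.21 m^2
Q / (4*pi*r^2) = 1 / 1720.21 = 0.000581324
Lp = 106.0 + 10*log10(0.000581324) = 73.644 dB


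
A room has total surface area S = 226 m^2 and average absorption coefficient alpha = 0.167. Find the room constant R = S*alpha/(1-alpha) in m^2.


R = 226 * 0.167 / (1 - 0.167) = 45.309 m^2


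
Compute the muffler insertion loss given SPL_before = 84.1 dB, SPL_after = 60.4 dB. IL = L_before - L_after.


Insertion loss = SPL without muffler - SPL with muffler
IL = 84.1 - 60.4 = 23.7 dB


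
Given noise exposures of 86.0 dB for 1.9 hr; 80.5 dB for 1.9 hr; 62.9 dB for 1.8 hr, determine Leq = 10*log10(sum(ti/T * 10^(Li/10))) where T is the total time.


T_total = 1.9 + 1.9 + 1.8 = 5.6 hr
(1.9/5.6) * 10^(86.0/10) = 1.35072e+08
(1.9/5.6) * 10^(80.5/10) = 3.80685e+07
(1.8/5.6) * 10^(62.9/10) = 626736
Sum = 1.35072e+08 + 3.80685e+07 + 626736 = 1.73767e+08
Leq = 10*log10(1.73767e+08) = 82.4 dB


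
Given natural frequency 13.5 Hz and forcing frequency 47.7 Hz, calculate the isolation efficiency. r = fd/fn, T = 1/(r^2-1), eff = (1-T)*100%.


r = 47.7 / 13.5 = 3.53333
r^2 - 1 = 3.53333^2 - 1 = 11.4844
T = 1/11.4844 = 0.0870746
Efficiency = (1 - 0.0870746)*100 = 91.293 %


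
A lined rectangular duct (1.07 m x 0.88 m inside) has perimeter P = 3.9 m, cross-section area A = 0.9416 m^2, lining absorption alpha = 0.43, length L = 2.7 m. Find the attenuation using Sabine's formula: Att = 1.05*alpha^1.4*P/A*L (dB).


alpha^1.4 = 0.43^1.4 = 0.3068
Attenuation rate = 1.05 * alpha^1.4 * P / A
= 1.05 * 0.3068 * 3.9 / 0.9416 = 1.33427 dB/m
Total Att = 1.33427 * 2.7 = 3.6025 dB


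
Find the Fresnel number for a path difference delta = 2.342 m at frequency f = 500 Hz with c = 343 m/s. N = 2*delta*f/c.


N = 2*delta*f/c = 2*delta/lambda, where lambda = c/f
lambda = 343 / 500 = 0.686 m
N = 2 * 2.342 / 0.686 = 6.828


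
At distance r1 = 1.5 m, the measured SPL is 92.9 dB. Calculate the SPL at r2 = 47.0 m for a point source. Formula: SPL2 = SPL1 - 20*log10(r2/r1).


r2/r1 = 47.0/1.5 = 31.3333
Correction = 20*log10(31.3333) = 29.9201 dB
SPL2 = 92.9 - 29.9201 = 62.98 dB


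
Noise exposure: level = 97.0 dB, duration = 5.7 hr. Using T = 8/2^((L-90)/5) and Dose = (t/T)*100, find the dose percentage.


T_allowed = 8 / 2^((97.0 - 90)/5) = 3.03143 hr
Dose = 5.7 / 3.03143 * 100 = 188.03 %


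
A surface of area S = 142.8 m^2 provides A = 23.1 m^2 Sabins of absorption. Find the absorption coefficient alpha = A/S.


Absorption coefficient = absorbed power / incident power
alpha = A / S = 23.1 / 142.8 = 0.16176


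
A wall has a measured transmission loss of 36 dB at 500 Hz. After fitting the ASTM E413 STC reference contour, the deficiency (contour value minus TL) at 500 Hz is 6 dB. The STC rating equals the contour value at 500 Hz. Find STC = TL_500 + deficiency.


By ASTM E413, STC = value of the fitted reference contour at 500 Hz.
Contour value at 500 Hz = TL_500 + deficiency = 36 + 6 = 42
STC = 42


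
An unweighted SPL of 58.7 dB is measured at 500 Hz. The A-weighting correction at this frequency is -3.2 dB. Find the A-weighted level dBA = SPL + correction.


A-weighting table: 500 Hz -> -3.2 dB correction
SPL_A = SPL + correction = 58.7 + (-3.2) = 55.5 dBA


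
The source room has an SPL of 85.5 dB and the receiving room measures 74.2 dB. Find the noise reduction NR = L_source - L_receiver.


NR = L_source - L_receiver (difference between source and receiving room levels)
NR = 85.5 - 74.2 = 11.3 dB


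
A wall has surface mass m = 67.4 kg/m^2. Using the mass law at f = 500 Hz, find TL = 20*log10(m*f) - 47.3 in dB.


m * f = 67.4 * 500 = 33700
20*log10(33700) = 90.5526 dB
TL = 90.5526 - 47.3 = 43.253 dB


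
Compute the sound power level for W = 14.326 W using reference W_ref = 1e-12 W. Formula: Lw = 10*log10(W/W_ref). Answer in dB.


W / W_ref = 14.326 / 1e-12 = 1.4326e+13
Lw = 10 * log10(1.4326e+13) = 131.56 dB


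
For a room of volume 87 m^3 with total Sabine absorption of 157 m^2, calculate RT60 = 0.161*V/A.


RT60 = 0.161 * 87 / 157 = 0.089217 s


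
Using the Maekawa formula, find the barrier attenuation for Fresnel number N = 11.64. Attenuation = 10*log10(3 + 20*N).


3 + 20*N = 3 + 20*11.64 = 235.8
Att = 10*log10(235.8) = 23.725 dB


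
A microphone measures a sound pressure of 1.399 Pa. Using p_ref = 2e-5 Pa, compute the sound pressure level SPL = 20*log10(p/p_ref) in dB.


p / p_ref = 1.399 / 2e-5 = 69950
SPL = 20 * log10(69950) = 96.896 dB


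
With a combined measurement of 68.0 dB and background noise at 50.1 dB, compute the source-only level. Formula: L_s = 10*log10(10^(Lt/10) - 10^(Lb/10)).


10^(68.0/10) = 6.30957e+06
10^(50.1/10) = 102329
Difference = 6.30957e+06 - 102329 = 6.20724e+06
L_source = 10*log10(6.20724e+06) = 67.929 dB


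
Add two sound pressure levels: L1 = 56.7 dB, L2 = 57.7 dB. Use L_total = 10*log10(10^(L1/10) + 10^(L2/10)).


10^(56.7/10) = 467735
10^(57.7/10) = 588844
Sum = 467735 + 588844 = 1.05658e+06
L_total = 10*log10(1.05658e+06) = 60.239 dB


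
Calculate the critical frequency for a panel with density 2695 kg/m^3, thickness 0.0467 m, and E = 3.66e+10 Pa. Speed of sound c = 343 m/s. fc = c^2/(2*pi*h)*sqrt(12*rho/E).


12*rho/E = 12*2695/3.66e+10 = 8.83607e-07
sqrt(12*rho/E) = sqrt(8.83607e-07) = 0.000940004
c^2/(2*pi*h) = 343^2/(2*pi*0.0467) = 400951
fc = 400951 * 0.000940004 = 376.9 Hz


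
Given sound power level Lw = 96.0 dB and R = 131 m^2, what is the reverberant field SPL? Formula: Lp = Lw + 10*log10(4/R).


4/R = 4/131 = 0.0305344
Lp = 96.0 + 10*log10(0.0305344) = 80.848 dB


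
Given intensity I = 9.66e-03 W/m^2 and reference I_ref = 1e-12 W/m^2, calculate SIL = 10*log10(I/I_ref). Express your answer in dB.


I / I_ref = 9.66e-03 / 1e-12 = 9.66e+09
SIL = 10 * log10(9.66e+09) = 99.85 dB


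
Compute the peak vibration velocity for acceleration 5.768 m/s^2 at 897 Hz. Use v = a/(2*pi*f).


omega = 2*pi*f = 2*pi*897 = 5636.02 rad/s
v = a / omega = 5.768 / 5636.02 = 0.0010234 m/s


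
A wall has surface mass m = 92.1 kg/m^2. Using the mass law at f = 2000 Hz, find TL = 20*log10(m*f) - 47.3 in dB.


m * f = 92.1 * 2000 = 184200
20*log10(184200) = 105.306 dB
TL = 105.306 - 47.3 = 58.006 dB


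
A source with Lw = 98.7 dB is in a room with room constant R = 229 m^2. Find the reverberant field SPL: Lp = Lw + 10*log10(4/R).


4/R = 4/229 = 0.0174672
Lp = 98.7 + 10*log10(0.0174672) = 81.122 dB


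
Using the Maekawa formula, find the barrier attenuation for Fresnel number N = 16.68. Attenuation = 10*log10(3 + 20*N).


3 + 20*N = 3 + 20*16.68 = 336.6
Att = 10*log10(336.6) = 25.271 dB


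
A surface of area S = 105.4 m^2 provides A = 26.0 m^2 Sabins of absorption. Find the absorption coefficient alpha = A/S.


Absorption coefficient = absorbed power / incident power
alpha = A / S = 26.0 / 105.4 = 0.24668


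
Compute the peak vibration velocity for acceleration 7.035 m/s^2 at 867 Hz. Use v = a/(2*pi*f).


omega = 2*pi*f = 2*pi*867 = 5447.52 rad/s
v = a / omega = 7.035 / 5447.52 = 0.0012914 m/s


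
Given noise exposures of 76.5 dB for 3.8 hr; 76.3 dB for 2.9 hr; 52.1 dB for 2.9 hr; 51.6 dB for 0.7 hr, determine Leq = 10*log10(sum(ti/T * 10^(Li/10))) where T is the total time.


T_total = 3.8 + 2.9 + 2.9 + 0.7 = 10.3 hr
(3.8/10.3) * 10^(76.5/10) = 1.64796e+07
(2.9/10.3) * 10^(76.3/10) = 1.20105e+07
(2.9/10.3) * 10^(52.1/10) = 45662.6
(0.7/10.3) * 10^(51.6/10) = 9823.38
Sum = 1.64796e+07 + 1.20105e+07 + 45662.6 + 9823.38 = 2.85456e+07
Leq = 10*log10(2.85456e+07) = 74.555 dB


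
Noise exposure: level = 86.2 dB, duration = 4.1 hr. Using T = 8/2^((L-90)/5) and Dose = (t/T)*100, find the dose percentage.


T_allowed = 8 / 2^((86.2 - 90)/5) = 13.5479 hr
Dose = 4.1 / 13.5479 * 100 = 30.263 %


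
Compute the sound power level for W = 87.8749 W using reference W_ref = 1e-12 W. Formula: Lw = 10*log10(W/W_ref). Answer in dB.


W / W_ref = 87.8749 / 1e-12 = 8.78749e+13
Lw = 10 * log10(8.78749e+13) = 139.44 dB
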